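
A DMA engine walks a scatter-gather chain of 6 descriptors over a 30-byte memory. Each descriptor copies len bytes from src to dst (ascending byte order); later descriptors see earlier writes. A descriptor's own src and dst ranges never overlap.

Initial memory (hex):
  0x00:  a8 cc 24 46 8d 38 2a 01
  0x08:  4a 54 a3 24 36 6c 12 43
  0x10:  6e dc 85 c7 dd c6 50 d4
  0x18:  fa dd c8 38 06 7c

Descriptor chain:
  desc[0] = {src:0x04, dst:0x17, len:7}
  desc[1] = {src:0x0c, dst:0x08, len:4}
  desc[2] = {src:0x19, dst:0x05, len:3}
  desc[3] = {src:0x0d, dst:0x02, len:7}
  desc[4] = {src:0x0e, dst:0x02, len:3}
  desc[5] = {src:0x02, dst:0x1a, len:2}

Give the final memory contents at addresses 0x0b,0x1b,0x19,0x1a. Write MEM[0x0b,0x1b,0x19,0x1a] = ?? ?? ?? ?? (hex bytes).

MEM[0x0b,0x1b,0x19,0x1a] = 43 43 2a 12

[0] 0x04->0x17 len=7 : 8d 38 2a 01 4a 54 a3
[1] 0x0c->0x08 len=4 : 36 6c 12 43
[2] 0x19->0x05 len=3 : 2a 01 4a
[3] 0x0d->0x02 len=7 : 6c 12 43 6e dc 85 c7
[4] 0x0e->0x02 len=3 : 12 43 6e
[5] 0x02->0x1a len=2 : 12 43
query mem[0x0b]=0x43, mem[0x1b]=0x43, mem[0x19]=0x2a, mem[0x1a]=0x12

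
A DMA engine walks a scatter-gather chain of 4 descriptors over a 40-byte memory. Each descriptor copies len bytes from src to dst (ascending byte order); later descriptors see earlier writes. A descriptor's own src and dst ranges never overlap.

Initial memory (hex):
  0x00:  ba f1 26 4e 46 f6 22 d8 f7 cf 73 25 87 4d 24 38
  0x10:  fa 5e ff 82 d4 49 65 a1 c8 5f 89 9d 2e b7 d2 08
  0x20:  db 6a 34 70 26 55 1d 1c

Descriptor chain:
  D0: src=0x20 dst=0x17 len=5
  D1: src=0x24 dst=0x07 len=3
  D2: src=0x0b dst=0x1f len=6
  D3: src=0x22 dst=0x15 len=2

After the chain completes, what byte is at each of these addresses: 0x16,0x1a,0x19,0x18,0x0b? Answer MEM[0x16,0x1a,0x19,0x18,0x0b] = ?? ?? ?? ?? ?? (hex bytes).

MEM[0x16,0x1a,0x19,0x18,0x0b] = 38 70 34 6a 25

[0] 0x20->0x17 len=5 : db 6a 34 70 26
[1] 0x24->0x07 len=3 : 26 55 1d
[2] 0x0b->0x1f len=6 : 25 87 4d 24 38 fa
[3] 0x22->0x15 len=2 : 24 38
query mem[0x16]=0x38, mem[0x1a]=0x70, mem[0x19]=0x34, mem[0x18]=0x6a, mem[0x0b]=0x25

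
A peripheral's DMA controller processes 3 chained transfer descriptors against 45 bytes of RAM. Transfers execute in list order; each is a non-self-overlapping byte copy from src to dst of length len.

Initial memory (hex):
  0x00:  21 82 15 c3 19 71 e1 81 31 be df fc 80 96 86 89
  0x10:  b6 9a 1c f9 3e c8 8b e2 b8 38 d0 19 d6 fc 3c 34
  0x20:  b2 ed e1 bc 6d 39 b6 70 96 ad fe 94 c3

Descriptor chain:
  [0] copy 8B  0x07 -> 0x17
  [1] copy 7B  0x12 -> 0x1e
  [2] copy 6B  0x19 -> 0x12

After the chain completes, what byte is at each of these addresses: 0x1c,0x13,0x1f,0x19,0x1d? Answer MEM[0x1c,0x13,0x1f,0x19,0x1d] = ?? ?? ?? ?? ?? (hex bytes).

  after D0: wrote 8B at 0x17 = 8131bedffc809686
  after D1: wrote 7B at 0x1e = 1cf93ec88b8131
  after D2: wrote 6B at 0x12 = bedffc80961c
query mem[0x1c]=0x80, mem[0x13]=0xdf, mem[0x1f]=0xf9, mem[0x19]=0xbe, mem[0x1d]=0x96

MEM[0x1c,0x13,0x1f,0x19,0x1d] = 80 df f9 be 96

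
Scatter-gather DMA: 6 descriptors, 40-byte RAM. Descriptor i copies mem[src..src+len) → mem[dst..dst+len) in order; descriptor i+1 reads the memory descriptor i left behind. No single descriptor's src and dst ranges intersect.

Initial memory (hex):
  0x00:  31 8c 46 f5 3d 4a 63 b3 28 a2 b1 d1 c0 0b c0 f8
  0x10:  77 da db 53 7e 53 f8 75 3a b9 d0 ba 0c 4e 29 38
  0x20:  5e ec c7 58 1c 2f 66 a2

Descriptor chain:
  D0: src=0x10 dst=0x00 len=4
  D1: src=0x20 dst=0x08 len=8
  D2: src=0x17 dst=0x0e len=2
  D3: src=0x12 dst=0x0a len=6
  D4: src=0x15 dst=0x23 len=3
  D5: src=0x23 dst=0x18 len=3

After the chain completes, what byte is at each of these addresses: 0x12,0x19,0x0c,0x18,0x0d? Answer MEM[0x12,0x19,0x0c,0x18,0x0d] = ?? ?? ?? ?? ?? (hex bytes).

MEM[0x12,0x19,0x0c,0x18,0x0d] = db f8 7e 53 53

  after D0: wrote 4B at 0x00 = 77dadb53
  after D1: wrote 8B at 0x08 = 5eecc7581c2f66a2
  after D2: wrote 2B at 0x0e = 753a
  after D3: wrote 6B at 0x0a = db537e53f875
  after D4: wrote 3B at 0x23 = 53f875
  after D5: wrote 3B at 0x18 = 53f875
query mem[0x12]=0xdb, mem[0x19]=0xf8, mem[0x0c]=0x7e, mem[0x18]=0x53, mem[0x0d]=0x53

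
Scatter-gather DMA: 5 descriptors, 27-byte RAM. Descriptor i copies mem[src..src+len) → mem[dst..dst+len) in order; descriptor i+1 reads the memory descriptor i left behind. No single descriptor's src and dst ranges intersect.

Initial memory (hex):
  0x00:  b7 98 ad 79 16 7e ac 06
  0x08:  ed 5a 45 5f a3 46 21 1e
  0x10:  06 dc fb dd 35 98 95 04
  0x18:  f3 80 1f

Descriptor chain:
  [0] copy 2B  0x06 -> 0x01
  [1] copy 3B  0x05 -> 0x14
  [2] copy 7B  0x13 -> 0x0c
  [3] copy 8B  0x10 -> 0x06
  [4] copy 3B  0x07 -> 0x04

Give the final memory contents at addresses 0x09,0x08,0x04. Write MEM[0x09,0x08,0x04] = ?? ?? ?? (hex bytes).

D0: mem[0x01..0x02] <- [ac 06]
D1: mem[0x14..0x16] <- [7e ac 06]
D2: mem[0x0c..0x12] <- [dd 7e ac 06 04 f3 80]
D3: mem[0x06..0x0d] <- [04 f3 80 dd 7e ac 06 04]
D4: mem[0x04..0x06] <- [f3 80 dd]
query mem[0x09]=0xdd, mem[0x08]=0x80, mem[0x04]=0xf3

MEM[0x09,0x08,0x04] = dd 80 f3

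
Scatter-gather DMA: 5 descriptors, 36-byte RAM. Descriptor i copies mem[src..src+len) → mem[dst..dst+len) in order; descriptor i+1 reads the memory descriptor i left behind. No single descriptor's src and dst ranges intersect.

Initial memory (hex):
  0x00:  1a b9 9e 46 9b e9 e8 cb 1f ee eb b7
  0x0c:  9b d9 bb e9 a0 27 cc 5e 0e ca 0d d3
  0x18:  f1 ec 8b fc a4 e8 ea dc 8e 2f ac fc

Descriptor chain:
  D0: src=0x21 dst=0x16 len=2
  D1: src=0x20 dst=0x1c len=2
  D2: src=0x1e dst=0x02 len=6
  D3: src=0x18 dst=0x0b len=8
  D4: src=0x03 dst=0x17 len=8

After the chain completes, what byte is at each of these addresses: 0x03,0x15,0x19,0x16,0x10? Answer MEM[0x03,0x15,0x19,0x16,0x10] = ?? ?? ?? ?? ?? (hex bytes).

MEM[0x03,0x15,0x19,0x16,0x10] = dc ca 2f 2f 2f

#0 dst[0x16+2] := {0x2f,0xac}
#1 dst[0x1c+2] := {0x8e,0x2f}
#2 dst[0x02+6] := {0xea,0xdc,0x8e,0x2f,0xac,0xfc}
#3 dst[0x0b+8] := {0xf1,0xec,0x8b,0xfc,0x8e,0x2f,0xea,0xdc}
#4 dst[0x17+8] := {0xdc,0x8e,0x2f,0xac,0xfc,0x1f,0xee,0xeb}
query mem[0x03]=0xdc, mem[0x15]=0xca, mem[0x19]=0x2f, mem[0x16]=0x2f, mem[0x10]=0x2f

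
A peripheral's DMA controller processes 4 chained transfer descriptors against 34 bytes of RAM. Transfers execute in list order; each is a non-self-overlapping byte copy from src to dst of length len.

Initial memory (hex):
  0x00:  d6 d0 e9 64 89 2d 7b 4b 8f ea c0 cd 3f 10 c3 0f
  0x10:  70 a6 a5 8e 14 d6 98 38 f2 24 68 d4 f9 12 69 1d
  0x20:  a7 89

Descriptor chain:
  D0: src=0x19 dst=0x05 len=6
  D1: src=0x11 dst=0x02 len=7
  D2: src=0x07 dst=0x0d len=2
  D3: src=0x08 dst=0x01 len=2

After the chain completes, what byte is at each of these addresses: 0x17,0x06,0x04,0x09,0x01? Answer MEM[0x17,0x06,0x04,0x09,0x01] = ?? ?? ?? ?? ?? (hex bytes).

#0 dst[0x05+6] := {0x24,0x68,0xd4,0xf9,0x12,0x69}
#1 dst[0x02+7] := {0xa6,0xa5,0x8e,0x14,0xd6,0x98,0x38}
#2 dst[0x0d+2] := {0x98,0x38}
#3 dst[0x01+2] := {0x38,0x12}
query mem[0x17]=0x38, mem[0x06]=0xd6, mem[0x04]=0x8e, mem[0x09]=0x12, mem[0x01]=0x38

MEM[0x17,0x06,0x04,0x09,0x01] = 38 d6 8e 12 38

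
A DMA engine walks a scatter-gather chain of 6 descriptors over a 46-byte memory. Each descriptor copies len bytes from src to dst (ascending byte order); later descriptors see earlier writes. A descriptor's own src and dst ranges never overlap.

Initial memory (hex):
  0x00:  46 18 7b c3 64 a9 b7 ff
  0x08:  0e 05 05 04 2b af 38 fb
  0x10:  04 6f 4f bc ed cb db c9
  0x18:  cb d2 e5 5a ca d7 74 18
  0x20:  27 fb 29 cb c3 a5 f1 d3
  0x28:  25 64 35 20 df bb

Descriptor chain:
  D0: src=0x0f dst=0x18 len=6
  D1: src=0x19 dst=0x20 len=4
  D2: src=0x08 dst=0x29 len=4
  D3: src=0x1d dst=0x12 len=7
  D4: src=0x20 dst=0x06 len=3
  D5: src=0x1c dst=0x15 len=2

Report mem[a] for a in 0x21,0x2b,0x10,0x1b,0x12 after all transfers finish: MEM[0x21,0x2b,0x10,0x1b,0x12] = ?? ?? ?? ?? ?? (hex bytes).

  after D0: wrote 6B at 0x18 = fb046f4fbced
  after D1: wrote 4B at 0x20 = 046f4fbc
  after D2: wrote 4B at 0x29 = 0e050504
  after D3: wrote 7B at 0x12 = ed7418046f4fbc
  after D4: wrote 3B at 0x06 = 046f4f
  after D5: wrote 2B at 0x15 = bced
query mem[0x21]=0x6f, mem[0x2b]=0x05, mem[0x10]=0x04, mem[0x1b]=0x4f, mem[0x12]=0xed

MEM[0x21,0x2b,0x10,0x1b,0x12] = 6f 05 04 4f ed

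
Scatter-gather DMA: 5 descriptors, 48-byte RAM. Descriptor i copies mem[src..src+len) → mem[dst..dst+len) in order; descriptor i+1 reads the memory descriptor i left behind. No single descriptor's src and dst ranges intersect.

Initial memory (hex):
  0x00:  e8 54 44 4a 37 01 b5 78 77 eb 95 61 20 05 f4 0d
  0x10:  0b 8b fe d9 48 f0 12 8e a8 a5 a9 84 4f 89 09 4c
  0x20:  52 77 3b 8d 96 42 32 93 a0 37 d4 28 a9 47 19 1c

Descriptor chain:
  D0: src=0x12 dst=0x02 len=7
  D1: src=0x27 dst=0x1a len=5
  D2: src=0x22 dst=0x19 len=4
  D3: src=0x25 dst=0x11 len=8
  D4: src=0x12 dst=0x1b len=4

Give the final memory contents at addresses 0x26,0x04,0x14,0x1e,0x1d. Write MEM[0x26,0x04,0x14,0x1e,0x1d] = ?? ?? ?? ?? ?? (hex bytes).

MEM[0x26,0x04,0x14,0x1e,0x1d] = 32 48 a0 37 a0

D0: mem[0x02..0x08] <- [fe d9 48 f0 12 8e a8]
D1: mem[0x1a..0x1e] <- [93 a0 37 d4 28]
D2: mem[0x19..0x1c] <- [3b 8d 96 42]
D3: mem[0x11..0x18] <- [42 32 93 a0 37 d4 28 a9]
D4: mem[0x1b..0x1e] <- [32 93 a0 37]
query mem[0x26]=0x32, mem[0x04]=0x48, mem[0x14]=0xa0, mem[0x1e]=0x37, mem[0x1d]=0xa0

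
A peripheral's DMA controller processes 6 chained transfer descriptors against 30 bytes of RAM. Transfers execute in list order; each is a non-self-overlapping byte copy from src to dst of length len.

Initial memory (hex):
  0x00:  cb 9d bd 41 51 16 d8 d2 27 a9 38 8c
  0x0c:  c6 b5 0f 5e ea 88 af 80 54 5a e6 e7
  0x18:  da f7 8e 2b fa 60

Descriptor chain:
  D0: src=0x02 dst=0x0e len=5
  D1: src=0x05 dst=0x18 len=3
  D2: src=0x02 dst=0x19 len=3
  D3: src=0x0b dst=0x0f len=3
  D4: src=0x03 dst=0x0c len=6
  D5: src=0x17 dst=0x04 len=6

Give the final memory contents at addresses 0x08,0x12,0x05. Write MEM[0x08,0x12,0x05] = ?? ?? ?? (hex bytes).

D0: mem[0x0e..0x12] <- [bd 41 51 16 d8]
D1: mem[0x18..0x1a] <- [16 d8 d2]
D2: mem[0x19..0x1b] <- [bd 41 51]
D3: mem[0x0f..0x11] <- [8c c6 b5]
D4: mem[0x0c..0x11] <- [41 51 16 d8 d2 27]
D5: mem[0x04..0x09] <- [e7 16 bd 41 51 fa]
query mem[0x08]=0x51, mem[0x12]=0xd8, mem[0x05]=0x16

MEM[0x08,0x12,0x05] = 51 d8 16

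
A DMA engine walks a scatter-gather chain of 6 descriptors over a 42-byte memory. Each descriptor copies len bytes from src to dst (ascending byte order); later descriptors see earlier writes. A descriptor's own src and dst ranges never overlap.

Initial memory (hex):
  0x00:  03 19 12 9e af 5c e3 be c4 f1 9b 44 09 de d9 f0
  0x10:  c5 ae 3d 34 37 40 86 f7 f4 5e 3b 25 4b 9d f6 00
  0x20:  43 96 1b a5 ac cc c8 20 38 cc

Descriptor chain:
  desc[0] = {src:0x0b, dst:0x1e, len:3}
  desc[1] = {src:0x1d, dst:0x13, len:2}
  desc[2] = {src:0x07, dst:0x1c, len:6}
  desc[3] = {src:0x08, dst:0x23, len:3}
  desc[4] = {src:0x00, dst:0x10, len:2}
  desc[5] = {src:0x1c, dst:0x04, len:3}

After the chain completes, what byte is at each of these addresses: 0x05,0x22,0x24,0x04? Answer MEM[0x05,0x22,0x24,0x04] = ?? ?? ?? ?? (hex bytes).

  after D0: wrote 3B at 0x1e = 4409de
  after D1: wrote 2B at 0x13 = 9d44
  after D2: wrote 6B at 0x1c = bec4f19b4409
  after D3: wrote 3B at 0x23 = c4f19b
  after D4: wrote 2B at 0x10 = 0319
  after D5: wrote 3B at 0x04 = bec4f1
query mem[0x05]=0xc4, mem[0x22]=0x1b, mem[0x24]=0xf1, mem[0x04]=0xbe

MEM[0x05,0x22,0x24,0x04] = c4 1b f1 be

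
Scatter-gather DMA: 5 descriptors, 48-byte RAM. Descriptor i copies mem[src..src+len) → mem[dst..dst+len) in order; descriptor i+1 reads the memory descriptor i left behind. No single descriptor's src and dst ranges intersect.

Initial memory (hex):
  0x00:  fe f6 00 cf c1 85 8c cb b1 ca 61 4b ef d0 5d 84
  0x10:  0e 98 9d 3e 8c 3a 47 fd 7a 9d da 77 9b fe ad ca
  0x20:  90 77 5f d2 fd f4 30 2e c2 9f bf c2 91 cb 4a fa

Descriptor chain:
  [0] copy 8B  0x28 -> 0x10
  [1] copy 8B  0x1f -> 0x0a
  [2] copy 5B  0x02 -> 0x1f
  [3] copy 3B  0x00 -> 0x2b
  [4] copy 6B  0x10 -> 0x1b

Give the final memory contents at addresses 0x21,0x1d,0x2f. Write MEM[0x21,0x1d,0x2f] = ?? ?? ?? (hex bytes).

D0: mem[0x10..0x17] <- [c2 9f bf c2 91 cb 4a fa]
D1: mem[0x0a..0x11] <- [ca 90 77 5f d2 fd f4 30]
D2: mem[0x1f..0x23] <- [00 cf c1 85 8c]
D3: mem[0x2b..0x2d] <- [fe f6 00]
D4: mem[0x1b..0x20] <- [f4 30 bf c2 91 cb]
query mem[0x21]=0xc1, mem[0x1d]=0xbf, mem[0x2f]=0xfa

MEM[0x21,0x1d,0x2f] = c1 bf fa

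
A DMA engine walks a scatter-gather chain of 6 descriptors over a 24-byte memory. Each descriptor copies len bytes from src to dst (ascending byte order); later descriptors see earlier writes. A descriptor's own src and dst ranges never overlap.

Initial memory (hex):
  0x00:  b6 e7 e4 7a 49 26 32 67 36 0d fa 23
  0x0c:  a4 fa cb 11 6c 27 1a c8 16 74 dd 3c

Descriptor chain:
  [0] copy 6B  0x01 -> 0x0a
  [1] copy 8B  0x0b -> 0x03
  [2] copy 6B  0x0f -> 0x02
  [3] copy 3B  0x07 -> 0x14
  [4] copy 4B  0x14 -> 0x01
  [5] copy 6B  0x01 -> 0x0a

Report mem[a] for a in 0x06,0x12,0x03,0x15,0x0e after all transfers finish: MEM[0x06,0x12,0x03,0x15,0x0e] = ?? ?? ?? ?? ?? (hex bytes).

MEM[0x06,0x12,0x03,0x15,0x0e] = c8 1a 27 6c 1a

#0 dst[0x0a+6] := {0xe7,0xe4,0x7a,0x49,0x26,0x32}
#1 dst[0x03+8] := {0xe4,0x7a,0x49,0x26,0x32,0x6c,0x27,0x1a}
#2 dst[0x02+6] := {0x32,0x6c,0x27,0x1a,0xc8,0x16}
#3 dst[0x14+3] := {0x16,0x6c,0x27}
#4 dst[0x01+4] := {0x16,0x6c,0x27,0x3c}
#5 dst[0x0a+6] := {0x16,0x6c,0x27,0x3c,0x1a,0xc8}
query mem[0x06]=0xc8, mem[0x12]=0x1a, mem[0x03]=0x27, mem[0x15]=0x6c, mem[0x0e]=0x1a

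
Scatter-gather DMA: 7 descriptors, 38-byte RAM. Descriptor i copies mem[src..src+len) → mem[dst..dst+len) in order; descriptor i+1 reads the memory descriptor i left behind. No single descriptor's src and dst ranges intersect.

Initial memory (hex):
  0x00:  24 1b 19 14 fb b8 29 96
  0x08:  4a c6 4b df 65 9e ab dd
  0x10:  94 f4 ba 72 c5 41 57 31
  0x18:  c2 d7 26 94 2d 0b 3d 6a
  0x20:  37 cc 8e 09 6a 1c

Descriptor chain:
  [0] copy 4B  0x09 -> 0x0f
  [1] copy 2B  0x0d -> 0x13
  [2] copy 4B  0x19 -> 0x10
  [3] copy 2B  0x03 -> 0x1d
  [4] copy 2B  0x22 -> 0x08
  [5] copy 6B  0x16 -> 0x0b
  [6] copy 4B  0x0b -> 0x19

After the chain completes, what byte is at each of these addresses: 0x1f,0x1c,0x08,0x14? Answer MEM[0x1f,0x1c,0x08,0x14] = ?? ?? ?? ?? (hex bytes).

MEM[0x1f,0x1c,0x08,0x14] = 6a d7 8e ab

D0: mem[0x0f..0x12] <- [c6 4b df 65]
D1: mem[0x13..0x14] <- [9e ab]
D2: mem[0x10..0x13] <- [d7 26 94 2d]
D3: mem[0x1d..0x1e] <- [14 fb]
D4: mem[0x08..0x09] <- [8e 09]
D5: mem[0x0b..0x10] <- [57 31 c2 d7 26 94]
D6: mem[0x19..0x1c] <- [57 31 c2 d7]
query mem[0x1f]=0x6a, mem[0x1c]=0xd7, mem[0x08]=0x8e, mem[0x14]=0xab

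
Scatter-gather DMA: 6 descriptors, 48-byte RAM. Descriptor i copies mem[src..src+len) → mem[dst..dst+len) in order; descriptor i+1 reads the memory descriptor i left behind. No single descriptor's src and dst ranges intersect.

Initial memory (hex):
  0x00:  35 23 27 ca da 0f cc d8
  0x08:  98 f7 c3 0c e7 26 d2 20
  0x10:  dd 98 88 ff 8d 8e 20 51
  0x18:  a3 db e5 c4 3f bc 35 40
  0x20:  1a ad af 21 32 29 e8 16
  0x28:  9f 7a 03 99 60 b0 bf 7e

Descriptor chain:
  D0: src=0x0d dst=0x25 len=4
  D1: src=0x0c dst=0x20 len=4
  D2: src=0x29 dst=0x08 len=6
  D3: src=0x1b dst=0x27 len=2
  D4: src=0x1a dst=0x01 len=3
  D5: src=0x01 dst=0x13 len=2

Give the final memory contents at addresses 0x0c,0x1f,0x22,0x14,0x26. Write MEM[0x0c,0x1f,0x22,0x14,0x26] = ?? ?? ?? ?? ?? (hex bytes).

MEM[0x0c,0x1f,0x22,0x14,0x26] = b0 40 d2 c4 d2

  after D0: wrote 4B at 0x25 = 26d220dd
  after D1: wrote 4B at 0x20 = e726d220
  after D2: wrote 6B at 0x08 = 7a039960b0bf
  after D3: wrote 2B at 0x27 = c43f
  after D4: wrote 3B at 0x01 = e5c43f
  after D5: wrote 2B at 0x13 = e5c4
query mem[0x0c]=0xb0, mem[0x1f]=0x40, mem[0x22]=0xd2, mem[0x14]=0xc4, mem[0x26]=0xd2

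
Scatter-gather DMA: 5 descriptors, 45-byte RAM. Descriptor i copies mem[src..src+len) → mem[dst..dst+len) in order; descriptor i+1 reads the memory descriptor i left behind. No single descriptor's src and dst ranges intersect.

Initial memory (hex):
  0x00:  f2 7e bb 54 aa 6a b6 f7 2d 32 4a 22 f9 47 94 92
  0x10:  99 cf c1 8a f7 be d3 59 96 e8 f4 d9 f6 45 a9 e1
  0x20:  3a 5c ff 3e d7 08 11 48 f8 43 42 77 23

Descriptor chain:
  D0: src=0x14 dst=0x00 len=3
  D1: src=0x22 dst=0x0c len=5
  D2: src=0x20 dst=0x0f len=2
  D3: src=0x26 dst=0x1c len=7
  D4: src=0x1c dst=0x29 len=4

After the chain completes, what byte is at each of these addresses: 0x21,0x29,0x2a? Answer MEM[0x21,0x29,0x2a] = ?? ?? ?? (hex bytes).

[0] 0x14->0x00 len=3 : f7 be d3
[1] 0x22->0x0c len=5 : ff 3e d7 08 11
[2] 0x20->0x0f len=2 : 3a 5c
[3] 0x26->0x1c len=7 : 11 48 f8 43 42 77 23
[4] 0x1c->0x29 len=4 : 11 48 f8 43
query mem[0x21]=0x77, mem[0x29]=0x11, mem[0x2a]=0x48

MEM[0x21,0x29,0x2a] = 77 11 48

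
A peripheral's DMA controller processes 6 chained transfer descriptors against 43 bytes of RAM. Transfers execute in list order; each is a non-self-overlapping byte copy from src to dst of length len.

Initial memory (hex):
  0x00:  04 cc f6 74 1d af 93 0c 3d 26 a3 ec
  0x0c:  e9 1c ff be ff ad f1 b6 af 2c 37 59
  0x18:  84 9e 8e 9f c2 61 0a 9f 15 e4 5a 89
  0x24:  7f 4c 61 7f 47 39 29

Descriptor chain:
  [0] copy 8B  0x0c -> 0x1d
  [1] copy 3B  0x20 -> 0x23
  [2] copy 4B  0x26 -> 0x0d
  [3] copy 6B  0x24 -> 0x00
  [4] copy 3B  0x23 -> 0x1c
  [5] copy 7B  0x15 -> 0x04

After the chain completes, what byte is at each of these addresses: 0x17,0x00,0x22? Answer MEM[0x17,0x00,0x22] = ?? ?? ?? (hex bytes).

D0: mem[0x1d..0x24] <- [e9 1c ff be ff ad f1 b6]
D1: mem[0x23..0x25] <- [be ff ad]
D2: mem[0x0d..0x10] <- [61 7f 47 39]
D3: mem[0x00..0x05] <- [ff ad 61 7f 47 39]
D4: mem[0x1c..0x1e] <- [be ff ad]
D5: mem[0x04..0x0a] <- [2c 37 59 84 9e 8e 9f]
query mem[0x17]=0x59, mem[0x00]=0xff, mem[0x22]=0xad

MEM[0x17,0x00,0x22] = 59 ff ad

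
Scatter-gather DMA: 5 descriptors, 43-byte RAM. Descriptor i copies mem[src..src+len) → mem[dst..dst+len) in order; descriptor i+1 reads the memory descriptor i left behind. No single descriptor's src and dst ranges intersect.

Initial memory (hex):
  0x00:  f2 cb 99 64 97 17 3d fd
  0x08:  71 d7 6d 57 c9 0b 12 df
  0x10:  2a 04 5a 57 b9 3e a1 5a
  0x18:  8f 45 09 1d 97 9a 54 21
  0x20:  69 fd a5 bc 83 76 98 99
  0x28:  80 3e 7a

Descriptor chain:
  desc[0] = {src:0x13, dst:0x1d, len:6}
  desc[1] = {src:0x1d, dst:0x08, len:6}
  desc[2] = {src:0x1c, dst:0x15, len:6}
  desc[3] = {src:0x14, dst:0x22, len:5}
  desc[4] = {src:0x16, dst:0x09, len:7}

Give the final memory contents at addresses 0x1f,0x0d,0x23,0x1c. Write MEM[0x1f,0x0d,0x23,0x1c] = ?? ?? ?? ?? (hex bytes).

  after D0: wrote 6B at 0x1d = 57b93ea15a8f
  after D1: wrote 6B at 0x08 = 57b93ea15a8f
  after D2: wrote 6B at 0x15 = 9757b93ea15a
  after D3: wrote 5B at 0x22 = b99757b93e
  after D4: wrote 7B at 0x09 = 57b93ea15a1d97
query mem[0x1f]=0x3e, mem[0x0d]=0x5a, mem[0x23]=0x97, mem[0x1c]=0x97

MEM[0x1f,0x0d,0x23,0x1c] = 3e 5a 97 97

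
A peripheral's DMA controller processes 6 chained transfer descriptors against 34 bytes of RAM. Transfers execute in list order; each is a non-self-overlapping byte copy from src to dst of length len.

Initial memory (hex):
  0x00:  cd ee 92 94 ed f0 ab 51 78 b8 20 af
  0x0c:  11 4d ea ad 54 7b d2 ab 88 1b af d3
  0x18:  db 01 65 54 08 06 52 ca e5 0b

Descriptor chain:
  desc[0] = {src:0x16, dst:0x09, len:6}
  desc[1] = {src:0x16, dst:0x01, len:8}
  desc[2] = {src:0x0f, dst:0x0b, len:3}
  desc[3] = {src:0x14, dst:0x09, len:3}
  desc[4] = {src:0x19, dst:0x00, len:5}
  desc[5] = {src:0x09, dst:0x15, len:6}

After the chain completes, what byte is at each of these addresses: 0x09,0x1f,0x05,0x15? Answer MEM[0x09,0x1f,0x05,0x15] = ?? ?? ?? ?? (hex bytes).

#0 dst[0x09+6] := {0xaf,0xd3,0xdb,0x01,0x65,0x54}
#1 dst[0x01+8] := {0xaf,0xd3,0xdb,0x01,0x65,0x54,0x08,0x06}
#2 dst[0x0b+3] := {0xad,0x54,0x7b}
#3 dst[0x09+3] := {0x88,0x1b,0xaf}
#4 dst[0x00+5] := {0x01,0x65,0x54,0x08,0x06}
#5 dst[0x15+6] := {0x88,0x1b,0xaf,0x54,0x7b,0x54}
query mem[0x09]=0x88, mem[0x1f]=0xca, mem[0x05]=0x65, mem[0x15]=0x88

MEM[0x09,0x1f,0x05,0x15] = 88 ca 65 88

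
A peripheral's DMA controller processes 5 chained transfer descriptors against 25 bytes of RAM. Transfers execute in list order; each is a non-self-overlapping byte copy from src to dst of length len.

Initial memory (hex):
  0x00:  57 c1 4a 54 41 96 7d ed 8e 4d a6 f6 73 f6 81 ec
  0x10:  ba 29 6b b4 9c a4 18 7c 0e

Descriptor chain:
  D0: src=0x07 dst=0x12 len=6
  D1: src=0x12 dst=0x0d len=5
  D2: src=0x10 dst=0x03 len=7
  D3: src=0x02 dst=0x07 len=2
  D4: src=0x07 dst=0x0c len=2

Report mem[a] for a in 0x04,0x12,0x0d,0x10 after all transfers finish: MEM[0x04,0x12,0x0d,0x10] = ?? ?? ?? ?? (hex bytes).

MEM[0x04,0x12,0x0d,0x10] = f6 ed a6 a6

[0] 0x07->0x12 len=6 : ed 8e 4d a6 f6 73
[1] 0x12->0x0d len=5 : ed 8e 4d a6 f6
[2] 0x10->0x03 len=7 : a6 f6 ed 8e 4d a6 f6
[3] 0x02->0x07 len=2 : 4a a6
[4] 0x07->0x0c len=2 : 4a a6
query mem[0x04]=0xf6, mem[0x12]=0xed, mem[0x0d]=0xa6, mem[0x10]=0xa6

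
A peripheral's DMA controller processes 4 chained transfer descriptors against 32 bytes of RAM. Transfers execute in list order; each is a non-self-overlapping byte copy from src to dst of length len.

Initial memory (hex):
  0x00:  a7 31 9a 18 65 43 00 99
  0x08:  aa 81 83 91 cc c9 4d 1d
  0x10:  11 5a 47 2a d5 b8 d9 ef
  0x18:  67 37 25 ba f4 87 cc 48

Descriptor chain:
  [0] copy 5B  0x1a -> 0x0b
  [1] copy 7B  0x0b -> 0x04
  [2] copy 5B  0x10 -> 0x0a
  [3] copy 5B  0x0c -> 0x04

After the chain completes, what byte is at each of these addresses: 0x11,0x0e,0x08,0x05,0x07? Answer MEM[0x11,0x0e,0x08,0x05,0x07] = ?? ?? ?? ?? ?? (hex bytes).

MEM[0x11,0x0e,0x08,0x05,0x07] = 5a d5 11 2a cc

[0] 0x1a->0x0b len=5 : 25 ba f4 87 cc
[1] 0x0b->0x04 len=7 : 25 ba f4 87 cc 11 5a
[2] 0x10->0x0a len=5 : 11 5a 47 2a d5
[3] 0x0c->0x04 len=5 : 47 2a d5 cc 11
query mem[0x11]=0x5a, mem[0x0e]=0xd5, mem[0x08]=0x11, mem[0x05]=0x2a, mem[0x07]=0xcc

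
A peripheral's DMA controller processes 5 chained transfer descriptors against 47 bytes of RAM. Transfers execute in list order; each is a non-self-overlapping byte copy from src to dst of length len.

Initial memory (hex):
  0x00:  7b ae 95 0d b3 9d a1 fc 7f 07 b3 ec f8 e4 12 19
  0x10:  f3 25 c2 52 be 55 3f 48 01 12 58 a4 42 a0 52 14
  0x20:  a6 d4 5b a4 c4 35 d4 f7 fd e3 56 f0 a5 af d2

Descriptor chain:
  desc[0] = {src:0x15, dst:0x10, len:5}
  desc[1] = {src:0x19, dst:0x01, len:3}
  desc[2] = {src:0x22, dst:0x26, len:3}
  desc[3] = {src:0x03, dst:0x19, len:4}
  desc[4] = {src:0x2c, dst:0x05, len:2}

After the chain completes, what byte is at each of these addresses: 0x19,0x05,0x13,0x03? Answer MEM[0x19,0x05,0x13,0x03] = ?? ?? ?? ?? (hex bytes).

  after D0: wrote 5B at 0x10 = 553f480112
  after D1: wrote 3B at 0x01 = 1258a4
  after D2: wrote 3B at 0x26 = 5ba4c4
  after D3: wrote 4B at 0x19 = a4b39da1
  after D4: wrote 2B at 0x05 = a5af
query mem[0x19]=0xa4, mem[0x05]=0xa5, mem[0x13]=0x01, mem[0x03]=0xa4

MEM[0x19,0x05,0x13,0x03] = a4 a5 01 a4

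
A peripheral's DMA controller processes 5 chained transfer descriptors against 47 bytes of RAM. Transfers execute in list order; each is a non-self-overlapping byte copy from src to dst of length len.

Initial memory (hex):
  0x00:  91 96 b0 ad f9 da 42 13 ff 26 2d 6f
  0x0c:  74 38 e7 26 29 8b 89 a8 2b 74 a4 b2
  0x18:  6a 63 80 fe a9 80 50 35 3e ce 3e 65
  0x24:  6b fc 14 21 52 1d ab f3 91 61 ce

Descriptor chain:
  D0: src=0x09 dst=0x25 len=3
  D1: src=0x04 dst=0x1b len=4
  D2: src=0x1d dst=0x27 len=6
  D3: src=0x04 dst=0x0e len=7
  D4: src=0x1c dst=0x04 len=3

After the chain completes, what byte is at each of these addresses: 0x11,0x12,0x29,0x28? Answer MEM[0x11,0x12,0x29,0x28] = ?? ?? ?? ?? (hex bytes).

MEM[0x11,0x12,0x29,0x28] = 13 ff 35 13

#0 dst[0x25+3] := {0x26,0x2d,0x6f}
#1 dst[0x1b+4] := {0xf9,0xda,0x42,0x13}
#2 dst[0x27+6] := {0x42,0x13,0x35,0x3e,0xce,0x3e}
#3 dst[0x0e+7] := {0xf9,0xda,0x42,0x13,0xff,0x26,0x2d}
#4 dst[0x04+3] := {0xda,0x42,0x13}
query mem[0x11]=0x13, mem[0x12]=0xff, mem[0x29]=0x35, mem[0x28]=0x13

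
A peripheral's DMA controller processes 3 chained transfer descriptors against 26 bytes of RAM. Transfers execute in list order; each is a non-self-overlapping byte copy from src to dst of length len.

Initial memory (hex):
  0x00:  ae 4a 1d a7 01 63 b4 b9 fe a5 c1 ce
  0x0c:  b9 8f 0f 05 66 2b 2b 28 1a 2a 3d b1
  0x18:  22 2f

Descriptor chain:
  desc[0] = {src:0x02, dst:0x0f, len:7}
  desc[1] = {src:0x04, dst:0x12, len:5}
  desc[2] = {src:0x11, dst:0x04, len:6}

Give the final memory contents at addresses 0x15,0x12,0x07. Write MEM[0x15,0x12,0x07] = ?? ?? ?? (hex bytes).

#0 dst[0x0f+7] := {0x1d,0xa7,0x01,0x63,0xb4,0xb9,0xfe}
#1 dst[0x12+5] := {0x01,0x63,0xb4,0xb9,0xfe}
#2 dst[0x04+6] := {0x01,0x01,0x63,0xb4,0xb9,0xfe}
query mem[0x15]=0xb9, mem[0x12]=0x01, mem[0x07]=0xb4

MEM[0x15,0x12,0x07] = b9 01 b4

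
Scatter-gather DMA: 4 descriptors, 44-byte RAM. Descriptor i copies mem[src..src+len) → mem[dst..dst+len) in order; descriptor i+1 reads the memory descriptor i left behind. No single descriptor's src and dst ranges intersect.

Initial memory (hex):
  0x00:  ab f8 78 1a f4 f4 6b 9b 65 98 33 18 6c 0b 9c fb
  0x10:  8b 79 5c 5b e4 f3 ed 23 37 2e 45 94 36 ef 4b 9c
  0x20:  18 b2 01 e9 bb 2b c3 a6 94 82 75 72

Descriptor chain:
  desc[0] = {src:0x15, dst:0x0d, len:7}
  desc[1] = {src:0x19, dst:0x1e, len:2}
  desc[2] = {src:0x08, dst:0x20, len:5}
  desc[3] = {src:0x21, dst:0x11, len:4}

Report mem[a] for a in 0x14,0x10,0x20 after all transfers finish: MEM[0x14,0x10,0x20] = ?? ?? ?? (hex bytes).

MEM[0x14,0x10,0x20] = 6c 37 65

  after D0: wrote 7B at 0x0d = f3ed23372e4594
  after D1: wrote 2B at 0x1e = 2e45
  after D2: wrote 5B at 0x20 = 659833186c
  after D3: wrote 4B at 0x11 = 9833186c
query mem[0x14]=0x6c, mem[0x10]=0x37, mem[0x20]=0x65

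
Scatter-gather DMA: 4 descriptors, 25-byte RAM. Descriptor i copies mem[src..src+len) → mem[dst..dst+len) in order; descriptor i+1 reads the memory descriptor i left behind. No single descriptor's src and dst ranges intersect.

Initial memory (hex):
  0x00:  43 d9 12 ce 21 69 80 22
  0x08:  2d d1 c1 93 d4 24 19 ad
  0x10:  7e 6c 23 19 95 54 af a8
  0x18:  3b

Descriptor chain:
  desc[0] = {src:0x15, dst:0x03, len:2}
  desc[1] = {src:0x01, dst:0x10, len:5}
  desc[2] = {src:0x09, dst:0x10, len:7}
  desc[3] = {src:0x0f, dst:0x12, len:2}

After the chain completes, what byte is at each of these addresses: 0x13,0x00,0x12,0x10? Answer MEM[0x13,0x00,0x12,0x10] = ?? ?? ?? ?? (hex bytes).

  after D0: wrote 2B at 0x03 = 54af
  after D1: wrote 5B at 0x10 = d91254af69
  after D2: wrote 7B at 0x10 = d1c193d42419ad
  after D3: wrote 2B at 0x12 = add1
query mem[0x13]=0xd1, mem[0x00]=0x43, mem[0x12]=0xad, mem[0x10]=0xd1

MEM[0x13,0x00,0x12,0x10] = d1 43 ad d1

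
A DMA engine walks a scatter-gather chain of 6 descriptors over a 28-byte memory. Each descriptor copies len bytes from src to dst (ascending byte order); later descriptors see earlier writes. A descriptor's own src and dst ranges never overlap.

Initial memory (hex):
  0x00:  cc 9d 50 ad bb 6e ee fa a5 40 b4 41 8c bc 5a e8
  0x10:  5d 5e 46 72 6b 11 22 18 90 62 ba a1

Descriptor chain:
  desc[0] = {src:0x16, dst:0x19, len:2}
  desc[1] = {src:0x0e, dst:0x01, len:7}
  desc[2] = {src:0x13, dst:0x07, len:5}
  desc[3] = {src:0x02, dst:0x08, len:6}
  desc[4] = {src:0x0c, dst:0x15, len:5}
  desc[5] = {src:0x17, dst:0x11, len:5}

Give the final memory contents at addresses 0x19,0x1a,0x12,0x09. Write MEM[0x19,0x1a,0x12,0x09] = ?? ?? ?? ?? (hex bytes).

MEM[0x19,0x1a,0x12,0x09] = 5d 18 e8 5d

#0 dst[0x19+2] := {0x22,0x18}
#1 dst[0x01+7] := {0x5a,0xe8,0x5d,0x5e,0x46,0x72,0x6b}
#2 dst[0x07+5] := {0x72,0x6b,0x11,0x22,0x18}
#3 dst[0x08+6] := {0xe8,0x5d,0x5e,0x46,0x72,0x72}
#4 dst[0x15+5] := {0x72,0x72,0x5a,0xe8,0x5d}
#5 dst[0x11+5] := {0x5a,0xe8,0x5d,0x18,0xa1}
query mem[0x19]=0x5d, mem[0x1a]=0x18, mem[0x12]=0xe8, mem[0x09]=0x5d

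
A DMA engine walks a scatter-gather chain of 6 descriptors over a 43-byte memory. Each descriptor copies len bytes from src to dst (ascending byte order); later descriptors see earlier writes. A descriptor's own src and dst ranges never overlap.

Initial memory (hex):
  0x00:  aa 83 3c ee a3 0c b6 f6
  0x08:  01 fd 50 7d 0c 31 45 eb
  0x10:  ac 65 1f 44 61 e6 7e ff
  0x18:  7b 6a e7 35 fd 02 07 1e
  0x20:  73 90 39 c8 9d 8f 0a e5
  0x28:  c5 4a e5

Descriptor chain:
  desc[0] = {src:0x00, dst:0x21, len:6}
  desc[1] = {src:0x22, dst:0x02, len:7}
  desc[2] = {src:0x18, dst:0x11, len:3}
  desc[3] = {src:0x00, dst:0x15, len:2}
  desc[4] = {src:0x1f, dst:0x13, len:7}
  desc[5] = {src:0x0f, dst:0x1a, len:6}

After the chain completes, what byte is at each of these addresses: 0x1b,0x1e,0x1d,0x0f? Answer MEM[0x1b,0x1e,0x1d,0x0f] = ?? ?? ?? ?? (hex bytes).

MEM[0x1b,0x1e,0x1d,0x0f] = ac 1e 6a eb

#0 dst[0x21+6] := {0xaa,0x83,0x3c,0xee,0xa3,0x0c}
#1 dst[0x02+7] := {0x83,0x3c,0xee,0xa3,0x0c,0xe5,0xc5}
#2 dst[0x11+3] := {0x7b,0x6a,0xe7}
#3 dst[0x15+2] := {0xaa,0x83}
#4 dst[0x13+7] := {0x1e,0x73,0xaa,0x83,0x3c,0xee,0xa3}
#5 dst[0x1a+6] := {0xeb,0xac,0x7b,0x6a,0x1e,0x73}
query mem[0x1b]=0xac, mem[0x1e]=0x1e, mem[0x1d]=0x6a, mem[0x0f]=0xeb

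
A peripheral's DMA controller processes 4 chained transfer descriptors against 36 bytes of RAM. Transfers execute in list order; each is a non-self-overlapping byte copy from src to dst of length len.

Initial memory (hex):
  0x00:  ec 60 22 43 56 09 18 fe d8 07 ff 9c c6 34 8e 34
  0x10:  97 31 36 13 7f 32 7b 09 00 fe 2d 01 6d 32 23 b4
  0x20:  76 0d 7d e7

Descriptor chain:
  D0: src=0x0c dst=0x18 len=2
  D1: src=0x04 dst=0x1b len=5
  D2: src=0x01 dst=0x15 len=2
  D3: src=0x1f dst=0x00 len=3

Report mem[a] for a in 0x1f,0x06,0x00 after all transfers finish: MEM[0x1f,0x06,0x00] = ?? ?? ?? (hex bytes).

[0] 0x0c->0x18 len=2 : c6 34
[1] 0x04->0x1b len=5 : 56 09 18 fe d8
[2] 0x01->0x15 len=2 : 60 22
[3] 0x1f->0x00 len=3 : d8 76 0d
query mem[0x1f]=0xd8, mem[0x06]=0x18, mem[0x00]=0xd8

MEM[0x1f,0x06,0x00] = d8 18 d8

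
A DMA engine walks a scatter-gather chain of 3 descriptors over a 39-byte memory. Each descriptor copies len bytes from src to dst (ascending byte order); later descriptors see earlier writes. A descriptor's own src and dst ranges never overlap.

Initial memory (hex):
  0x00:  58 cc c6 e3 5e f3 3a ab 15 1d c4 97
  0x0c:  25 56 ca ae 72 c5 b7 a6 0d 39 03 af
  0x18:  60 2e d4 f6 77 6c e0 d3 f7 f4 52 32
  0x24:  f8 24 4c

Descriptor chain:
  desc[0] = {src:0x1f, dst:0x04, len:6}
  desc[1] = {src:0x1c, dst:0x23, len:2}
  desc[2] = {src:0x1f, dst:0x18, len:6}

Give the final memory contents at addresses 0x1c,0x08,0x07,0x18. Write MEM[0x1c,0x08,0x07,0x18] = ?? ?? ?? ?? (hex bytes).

  after D0: wrote 6B at 0x04 = d3f7f45232f8
  after D1: wrote 2B at 0x23 = 776c
  after D2: wrote 6B at 0x18 = d3f7f452776c
query mem[0x1c]=0x77, mem[0x08]=0x32, mem[0x07]=0x52, mem[0x18]=0xd3

MEM[0x1c,0x08,0x07,0x18] = 77 32 52 d3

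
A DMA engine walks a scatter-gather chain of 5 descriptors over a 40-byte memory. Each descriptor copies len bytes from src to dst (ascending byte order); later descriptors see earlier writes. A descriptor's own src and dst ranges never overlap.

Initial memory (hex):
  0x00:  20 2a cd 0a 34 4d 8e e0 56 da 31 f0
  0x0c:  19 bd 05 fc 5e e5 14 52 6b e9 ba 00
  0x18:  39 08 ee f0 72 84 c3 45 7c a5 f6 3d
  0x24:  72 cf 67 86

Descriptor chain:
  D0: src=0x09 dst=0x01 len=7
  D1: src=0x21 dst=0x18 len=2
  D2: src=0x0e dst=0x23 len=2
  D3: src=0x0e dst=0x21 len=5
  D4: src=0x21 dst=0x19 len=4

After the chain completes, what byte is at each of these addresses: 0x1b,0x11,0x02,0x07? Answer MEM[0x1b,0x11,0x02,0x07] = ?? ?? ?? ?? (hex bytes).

D0: mem[0x01..0x07] <- [da 31 f0 19 bd 05 fc]
D1: mem[0x18..0x19] <- [a5 f6]
D2: mem[0x23..0x24] <- [05 fc]
D3: mem[0x21..0x25] <- [05 fc 5e e5 14]
D4: mem[0x19..0x1c] <- [05 fc 5e e5]
query mem[0x1b]=0x5e, mem[0x11]=0xe5, mem[0x02]=0x31, mem[0x07]=0xfc

MEM[0x1b,0x11,0x02,0x07] = 5e e5 31 fc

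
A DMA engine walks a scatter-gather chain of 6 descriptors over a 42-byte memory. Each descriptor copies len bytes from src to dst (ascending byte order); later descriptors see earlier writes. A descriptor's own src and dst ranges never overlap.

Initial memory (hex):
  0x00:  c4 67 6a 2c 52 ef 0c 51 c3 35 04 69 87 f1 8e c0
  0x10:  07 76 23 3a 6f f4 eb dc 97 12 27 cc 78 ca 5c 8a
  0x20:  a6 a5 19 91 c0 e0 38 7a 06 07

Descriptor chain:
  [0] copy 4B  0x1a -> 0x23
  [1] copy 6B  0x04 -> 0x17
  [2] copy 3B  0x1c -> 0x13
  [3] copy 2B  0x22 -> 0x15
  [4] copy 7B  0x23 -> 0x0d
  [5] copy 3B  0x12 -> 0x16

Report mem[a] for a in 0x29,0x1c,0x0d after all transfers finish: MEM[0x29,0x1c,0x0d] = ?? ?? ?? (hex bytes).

#0 dst[0x23+4] := {0x27,0xcc,0x78,0xca}
#1 dst[0x17+6] := {0x52,0xef,0x0c,0x51,0xc3,0x35}
#2 dst[0x13+3] := {0x35,0xca,0x5c}
#3 dst[0x15+2] := {0x19,0x27}
#4 dst[0x0d+7] := {0x27,0xcc,0x78,0xca,0x7a,0x06,0x07}
#5 dst[0x16+3] := {0x06,0x07,0xca}
query mem[0x29]=0x07, mem[0x1c]=0x35, mem[0x0d]=0x27

MEM[0x29,0x1c,0x0d] = 07 35 27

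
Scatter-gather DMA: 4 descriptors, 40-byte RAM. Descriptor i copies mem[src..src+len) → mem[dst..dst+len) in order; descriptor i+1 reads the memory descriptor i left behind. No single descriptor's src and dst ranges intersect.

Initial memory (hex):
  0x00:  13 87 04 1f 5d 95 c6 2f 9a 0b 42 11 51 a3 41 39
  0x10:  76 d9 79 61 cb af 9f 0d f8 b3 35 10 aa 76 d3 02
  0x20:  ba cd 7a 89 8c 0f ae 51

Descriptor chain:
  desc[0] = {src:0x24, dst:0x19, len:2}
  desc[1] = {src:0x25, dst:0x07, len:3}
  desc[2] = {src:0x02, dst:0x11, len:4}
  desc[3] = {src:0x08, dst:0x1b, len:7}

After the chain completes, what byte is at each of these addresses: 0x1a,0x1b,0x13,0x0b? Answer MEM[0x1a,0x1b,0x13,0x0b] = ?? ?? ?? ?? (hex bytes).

[0] 0x24->0x19 len=2 : 8c 0f
[1] 0x25->0x07 len=3 : 0f ae 51
[2] 0x02->0x11 len=4 : 04 1f 5d 95
[3] 0x08->0x1b len=7 : ae 51 42 11 51 a3 41
query mem[0x1a]=0x0f, mem[0x1b]=0xae, mem[0x13]=0x5d, mem[0x0b]=0x11

MEM[0x1a,0x1b,0x13,0x0b] = 0f ae 5d 11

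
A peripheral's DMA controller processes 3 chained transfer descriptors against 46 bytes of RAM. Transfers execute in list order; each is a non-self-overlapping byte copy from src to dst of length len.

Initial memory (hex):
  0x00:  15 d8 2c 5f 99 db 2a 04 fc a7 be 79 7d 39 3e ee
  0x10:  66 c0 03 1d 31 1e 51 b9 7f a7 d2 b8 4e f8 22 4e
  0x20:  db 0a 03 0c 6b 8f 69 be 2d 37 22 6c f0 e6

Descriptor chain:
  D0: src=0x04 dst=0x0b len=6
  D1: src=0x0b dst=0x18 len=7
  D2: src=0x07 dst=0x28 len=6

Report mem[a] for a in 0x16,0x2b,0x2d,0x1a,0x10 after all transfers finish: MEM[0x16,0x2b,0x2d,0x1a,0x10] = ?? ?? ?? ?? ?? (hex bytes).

MEM[0x16,0x2b,0x2d,0x1a,0x10] = 51 be db 2a a7

[0] 0x04->0x0b len=6 : 99 db 2a 04 fc a7
[1] 0x0b->0x18 len=7 : 99 db 2a 04 fc a7 c0
[2] 0x07->0x28 len=6 : 04 fc a7 be 99 db
query mem[0x16]=0x51, mem[0x2b]=0xbe, mem[0x2d]=0xdb, mem[0x1a]=0x2a, mem[0x10]=0xa7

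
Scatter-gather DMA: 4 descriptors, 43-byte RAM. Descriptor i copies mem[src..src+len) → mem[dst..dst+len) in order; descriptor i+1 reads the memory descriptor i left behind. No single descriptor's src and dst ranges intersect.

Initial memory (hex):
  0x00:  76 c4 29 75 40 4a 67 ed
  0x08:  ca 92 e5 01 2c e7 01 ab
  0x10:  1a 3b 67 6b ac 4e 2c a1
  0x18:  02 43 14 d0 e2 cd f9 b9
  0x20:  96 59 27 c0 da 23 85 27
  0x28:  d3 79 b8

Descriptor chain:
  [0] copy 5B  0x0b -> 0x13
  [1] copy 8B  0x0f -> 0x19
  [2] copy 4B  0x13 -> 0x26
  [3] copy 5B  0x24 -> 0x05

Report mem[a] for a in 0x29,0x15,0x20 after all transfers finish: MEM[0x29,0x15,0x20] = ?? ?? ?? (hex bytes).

MEM[0x29,0x15,0x20] = 01 e7 01

  after D0: wrote 5B at 0x13 = 012ce701ab
  after D1: wrote 8B at 0x19 = ab1a3b67012ce701
  after D2: wrote 4B at 0x26 = 012ce701
  after D3: wrote 5B at 0x05 = da23012ce7
query mem[0x29]=0x01, mem[0x15]=0xe7, mem[0x20]=0x01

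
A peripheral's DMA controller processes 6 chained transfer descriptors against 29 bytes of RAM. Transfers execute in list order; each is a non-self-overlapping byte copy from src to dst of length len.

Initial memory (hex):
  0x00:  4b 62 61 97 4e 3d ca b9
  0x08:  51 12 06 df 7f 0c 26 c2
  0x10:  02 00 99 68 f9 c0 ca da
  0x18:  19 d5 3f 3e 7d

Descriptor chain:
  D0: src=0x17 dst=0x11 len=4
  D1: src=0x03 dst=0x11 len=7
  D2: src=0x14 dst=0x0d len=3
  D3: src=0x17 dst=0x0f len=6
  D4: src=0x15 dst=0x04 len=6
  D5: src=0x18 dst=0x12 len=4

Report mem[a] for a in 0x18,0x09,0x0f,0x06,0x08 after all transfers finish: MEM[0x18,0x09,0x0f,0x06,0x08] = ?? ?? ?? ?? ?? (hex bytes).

MEM[0x18,0x09,0x0f,0x06,0x08] = 19 3f 12 12 d5

D0: mem[0x11..0x14] <- [da 19 d5 3f]
D1: mem[0x11..0x17] <- [97 4e 3d ca b9 51 12]
D2: mem[0x0d..0x0f] <- [ca b9 51]
D3: mem[0x0f..0x14] <- [12 19 d5 3f 3e 7d]
D4: mem[0x04..0x09] <- [b9 51 12 19 d5 3f]
D5: mem[0x12..0x15] <- [19 d5 3f 3e]
query mem[0x18]=0x19, mem[0x09]=0x3f, mem[0x0f]=0x12, mem[0x06]=0x12, mem[0x08]=0xd5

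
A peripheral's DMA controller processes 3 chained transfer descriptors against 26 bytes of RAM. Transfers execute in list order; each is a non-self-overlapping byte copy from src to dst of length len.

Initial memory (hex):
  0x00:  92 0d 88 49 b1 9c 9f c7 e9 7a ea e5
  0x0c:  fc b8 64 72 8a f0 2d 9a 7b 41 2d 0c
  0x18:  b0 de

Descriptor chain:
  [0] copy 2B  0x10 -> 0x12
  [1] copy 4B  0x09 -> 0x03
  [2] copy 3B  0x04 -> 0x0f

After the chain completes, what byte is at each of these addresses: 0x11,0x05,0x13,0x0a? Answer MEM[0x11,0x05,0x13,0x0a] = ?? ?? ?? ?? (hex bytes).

[0] 0x10->0x12 len=2 : 8a f0
[1] 0x09->0x03 len=4 : 7a ea e5 fc
[2] 0x04->0x0f len=3 : ea e5 fc
query mem[0x11]=0xfc, mem[0x05]=0xe5, mem[0x13]=0xf0, mem[0x0a]=0xea

MEM[0x11,0x05,0x13,0x0a] = fc e5 f0 ea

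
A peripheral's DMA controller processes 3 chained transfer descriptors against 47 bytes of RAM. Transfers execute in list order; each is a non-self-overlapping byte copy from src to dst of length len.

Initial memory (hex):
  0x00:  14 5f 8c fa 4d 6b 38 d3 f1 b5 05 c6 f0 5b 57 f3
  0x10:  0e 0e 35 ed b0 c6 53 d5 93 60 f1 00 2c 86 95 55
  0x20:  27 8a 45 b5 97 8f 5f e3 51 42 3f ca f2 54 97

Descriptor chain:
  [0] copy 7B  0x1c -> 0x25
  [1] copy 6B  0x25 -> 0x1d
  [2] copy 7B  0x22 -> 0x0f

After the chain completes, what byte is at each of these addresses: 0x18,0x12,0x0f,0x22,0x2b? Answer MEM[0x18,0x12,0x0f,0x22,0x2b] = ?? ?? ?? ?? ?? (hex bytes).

D0: mem[0x25..0x2b] <- [2c 86 95 55 27 8a 45]
D1: mem[0x1d..0x22] <- [2c 86 95 55 27 8a]
D2: mem[0x0f..0x15] <- [8a b5 97 2c 86 95 55]
query mem[0x18]=0x93, mem[0x12]=0x2c, mem[0x0f]=0x8a, mem[0x22]=0x8a, mem[0x2b]=0x45

MEM[0x18,0x12,0x0f,0x22,0x2b] = 93 2c 8a 8a 45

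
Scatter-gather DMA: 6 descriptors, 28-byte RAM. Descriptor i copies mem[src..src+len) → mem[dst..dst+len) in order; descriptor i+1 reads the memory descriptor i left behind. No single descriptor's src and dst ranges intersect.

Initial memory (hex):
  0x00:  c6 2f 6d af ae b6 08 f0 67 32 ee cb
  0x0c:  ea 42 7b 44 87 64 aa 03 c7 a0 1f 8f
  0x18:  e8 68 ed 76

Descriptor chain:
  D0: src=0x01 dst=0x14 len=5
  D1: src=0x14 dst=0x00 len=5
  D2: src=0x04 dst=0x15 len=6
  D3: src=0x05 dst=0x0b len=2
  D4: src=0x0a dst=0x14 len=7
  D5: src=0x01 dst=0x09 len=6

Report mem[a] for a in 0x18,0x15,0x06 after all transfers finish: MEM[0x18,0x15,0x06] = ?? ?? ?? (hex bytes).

  after D0: wrote 5B at 0x14 = 2f6dafaeb6
  after D1: wrote 5B at 0x00 = 2f6dafaeb6
  after D2: wrote 6B at 0x15 = b6b608f06732
  after D3: wrote 2B at 0x0b = b608
  after D4: wrote 7B at 0x14 = eeb608427b4487
  after D5: wrote 6B at 0x09 = 6dafaeb6b608
query mem[0x18]=0x7b, mem[0x15]=0xb6, mem[0x06]=0x08

MEM[0x18,0x15,0x06] = 7b b6 08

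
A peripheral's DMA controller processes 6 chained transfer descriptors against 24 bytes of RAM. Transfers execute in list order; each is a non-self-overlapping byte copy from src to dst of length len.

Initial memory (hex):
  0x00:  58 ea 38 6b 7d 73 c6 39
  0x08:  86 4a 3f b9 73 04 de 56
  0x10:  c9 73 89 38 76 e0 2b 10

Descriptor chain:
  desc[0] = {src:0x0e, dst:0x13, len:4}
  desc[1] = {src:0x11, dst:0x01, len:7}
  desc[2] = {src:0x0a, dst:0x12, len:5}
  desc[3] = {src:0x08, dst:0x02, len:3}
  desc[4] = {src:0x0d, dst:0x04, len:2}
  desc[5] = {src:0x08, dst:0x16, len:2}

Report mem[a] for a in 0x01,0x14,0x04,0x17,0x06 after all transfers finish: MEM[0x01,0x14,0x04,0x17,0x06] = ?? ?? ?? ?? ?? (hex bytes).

MEM[0x01,0x14,0x04,0x17,0x06] = 73 73 04 4a 73

  after D0: wrote 4B at 0x13 = de56c973
  after D1: wrote 7B at 0x01 = 7389de56c97310
  after D2: wrote 5B at 0x12 = 3fb97304de
  after D3: wrote 3B at 0x02 = 864a3f
  after D4: wrote 2B at 0x04 = 04de
  after D5: wrote 2B at 0x16 = 864a
query mem[0x01]=0x73, mem[0x14]=0x73, mem[0x04]=0x04, mem[0x17]=0x4a, mem[0x06]=0x73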